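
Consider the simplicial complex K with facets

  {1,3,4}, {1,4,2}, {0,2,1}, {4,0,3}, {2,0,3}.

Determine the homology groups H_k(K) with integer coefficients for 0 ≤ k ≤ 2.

Order the vertices as 0 < 1 < 2 < 3 < 4. Listing each simplex with vertices in this order, K has dimension 2 with simplices:

  0-simplices (5): [0], [1], [2], [3], [4]
  1-simplices (10): [0,1], [0,2], [0,3], [0,4], [1,2], [1,3], [1,4], [2,3], [2,4], [3,4]
  2-simplices (5): [0,1,2], [0,2,3], [0,3,4], [1,2,4], [1,3,4]

Hence C_0 ≅ Z^5, C_1 ≅ Z^10, C_2 ≅ Z^5.

∂_1: C_1 → C_0 is given by ∂[p,q] = [q] − [p].
The 5×10 boundary matrix has rank 4 and Smith normal form diag(1,1,1,1).

∂_2: C_2 → C_1 sends each 2-simplex [p,q,r] to [q,r] − [p,r] + [p,q]. For instance
  ∂[0,2,3] = [2,3] − [0,3] + [0,2],
  ∂[1,3,4] = [3,4] − [1,4] + [1,3].
The resulting 10×5 matrix has rank 5, and its Smith normal form has invariant factors (1,1,1,1,1).

From H_k ≅ ker(∂_k) / im(∂_{k+1}) we obtain:

  H_0: rank C_0 − rank ∂_1 = 5 − 4 = 1, and the invariant factors of ∂_1 are all 1, so H_0 = Z.
  H_1: rank ker ∂_1 − rank ∂_2 = (10 − 4) − 5 = 1, and the invariant factors of ∂_2 are all 1, so H_1 = Z.
  H_2: rank ker ∂_2 − rank ∂_3 = (5 − 5) − 0 = 0, and there is no ∂_3, so H_2 = 0.

As a check, the Euler characteristic is 5 − 10 + 5 = 0, which agrees with 1 − 1 + 0 = 0.
(K is a triangulation of the Möbius band.)

H_0 = Z,  H_1 = Z,  H_2 = 0.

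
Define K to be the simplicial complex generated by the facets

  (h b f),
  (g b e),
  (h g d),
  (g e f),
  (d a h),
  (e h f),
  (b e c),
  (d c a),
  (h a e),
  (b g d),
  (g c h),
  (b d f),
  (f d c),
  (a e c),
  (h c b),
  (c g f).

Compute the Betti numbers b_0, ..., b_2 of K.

b_0 = 1, b_1 = 2, b_2 = 1.

We work with the vertex ordering a < b < c < d < e < f < g < h. The simplices of K, each written with vertices in increasing order, are:

  0-simplices (8): a, b, c, d, e, f, g, h
  1-simplices (24): ac, ad, ae, ah, bc, bd, be, bf, bg, bh, cd, ce, cf, cg, ch, df, dg, dh, ef, eg, eh, fg, fh, gh
  2-simplices (16): acd, ace, adh, aeh, bce, bch, bdf, bdg, beg, bfh, cdf, cfg, cgh, dgh, efg, efh

Hence C_0 ≅ Z^8, C_1 ≅ Z^24, C_2 ≅ Z^16.

Boundary ∂_1: C_1 → C_0 sends each edge [p,q] (with p < q) to q − p. For instance
  ∂ce = e − c.
The 8×24 boundary matrix has rank 7 and Smith normal form diag(1,1,1,1,1,1,1).

Boundary ∂_2: C_2 → C_1 acts by ∂[p,q,r] = [q,r] − [p,r] + [p,q]. For instance
  ∂bch = ch − bh + bc,
  ∂bdf = df − bf + bd.
This gives a 24×16 integer matrix of rank 15; reducing to Smith normal form yields diagonal entries (1,1,1,1,1,1,1,1,1,1,1,1,1,1,1).

Reading off H_k = ker ∂_k / im ∂_{k+1}:

  H_0: rank C_0 − rank ∂_1 = 8 − 7 = 1, and the invariant factors of ∂_1 are all 1, so H_0 ≅ Z.
  H_1: rank ker ∂_1 − rank ∂_2 = (24 − 7) − 15 = 2, and the invariant factors of ∂_2 are all 1, so H_1 ≅ Z^2.
  H_2: rank ker ∂_2 − rank ∂_3 = (16 − 15) − 0 = 1, and there is no ∂_3, so H_2 ≅ Z.

As a check, the Euler characteristic is 8 − 24 + 16 = 0, which agrees with 1 − 2 + 1 = 0.

Hence the Betti numbers are b_0 = 1, b_1 = 2, b_2 = 1.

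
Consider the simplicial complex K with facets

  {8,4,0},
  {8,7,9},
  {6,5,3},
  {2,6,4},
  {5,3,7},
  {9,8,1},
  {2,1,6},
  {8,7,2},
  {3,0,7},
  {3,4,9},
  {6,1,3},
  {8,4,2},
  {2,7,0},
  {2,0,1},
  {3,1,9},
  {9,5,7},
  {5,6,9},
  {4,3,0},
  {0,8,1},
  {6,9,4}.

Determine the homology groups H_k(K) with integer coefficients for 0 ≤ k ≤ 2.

H_0 = Z,  H_1 = Z × Z/2,  H_2 = 0.

Take the total order 0 < 1 < 2 < 3 < 4 < 5 < 6 < 7 < 8 < 9 on the vertex set. Then K (dimension 2) consists of the simplices:

  0-simplices (10): [0], [1], [2], [3], [4], [5], [6], [7], [8], [9]
  1-simplices (30): (30 of them)
  2-simplices (20): (20 of them)

giving chain groups C_0 ≅ Z^10, C_1 ≅ Z^30, C_2 ≅ Z^20.

The boundary map ∂_1: C_1 → C_0 sends each edge [p,q] (with p < q) to q − p.
This gives a 10×30 integer matrix of rank 9; reducing to Smith normal form yields diagonal entries (1,1,1,1,1,1,1,1,1).

∂_2: C_2 → C_1 sends each 2-simplex [p,q,r] to [q,r] − [p,r] + [p,q]. For instance
  ∂[0,2,7] = [2,7] − [0,7] + [0,2],
  ∂[1,3,9] = [3,9] − [1,9] + [1,3].
The 30×20 boundary matrix has rank 20 and Smith normal form diag(1,1,1,1,1,1,1,1,1,1,1,1,1,1,1,1,1,1,1,2).

Reading off H_k = ker ∂_k / im ∂_{k+1}:

  H_0: rank C_0 − rank ∂_1 = 10 − 9 = 1, and the invariant factors of ∂_1 are all 1, so H_0 ≅ Z.
  H_1: rank ker ∂_1 − rank ∂_2 = (30 − 9) − 20 = 1, and ∂_2 has invariant factor 2 > 1, so H_1 ≅ Z × Z/2.
  H_2: rank ker ∂_2 − rank ∂_3 = (20 − 20) − 0 = 0, and there is no ∂_3, so H_2 ≅ 0.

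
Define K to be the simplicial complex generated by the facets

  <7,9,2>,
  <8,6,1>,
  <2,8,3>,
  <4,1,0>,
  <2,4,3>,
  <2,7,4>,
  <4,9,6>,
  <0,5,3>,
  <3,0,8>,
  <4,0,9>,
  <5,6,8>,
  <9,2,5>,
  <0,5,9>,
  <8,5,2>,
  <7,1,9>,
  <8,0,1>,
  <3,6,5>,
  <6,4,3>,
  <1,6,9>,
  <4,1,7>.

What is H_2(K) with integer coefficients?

Fix the vertex order 0 < 1 < 2 < 3 < 4 < 5 < 6 < 7 < 8 < 9 and write every simplex with vertices in increasing order. Then dim K = 2 and the simplices of K are:

  0-simplices (10): [0], [1], [2], [3], [4], [5], [6], [7], [8], [9]
  1-simplices (30): (30 of them)
  2-simplices (20): (20 of them)

so the chain groups are C_0 ≅ Z^10, C_1 ≅ Z^30, C_2 ≅ Z^20.

The boundary map ∂_1: C_1 → C_0 is given by ∂[p,q] = [q] − [p]. For instance
  ∂[0,9] = [9] − [0].
The 10×30 boundary matrix has rank 9 and Smith normal form diag(1,1,1,1,1,1,1,1,1).

The boundary map ∂_2: C_2 → C_1 maps a triangle to the signed sum of its edges. For instance
  ∂[3,4,6] = [4,6] − [3,6] + [3,4],
  ∂[2,7,9] = [7,9] − [2,9] + [2,7].
This gives a 30×20 integer matrix of rank 20; reducing to Smith normal form yields diagonal entries (1,1,1,1,1,1,1,1,1,1,1,1,1,1,1,1,1,1,1,2).

Computing H_k = (kernel of ∂_k) / (image of ∂_{k+1}):

  H_2: rank ker ∂_2 − rank ∂_3 = (20 − 20) − 0 = 0, and there is no ∂_3, so H_2 ≅ 0.

H_2 ≅ 0.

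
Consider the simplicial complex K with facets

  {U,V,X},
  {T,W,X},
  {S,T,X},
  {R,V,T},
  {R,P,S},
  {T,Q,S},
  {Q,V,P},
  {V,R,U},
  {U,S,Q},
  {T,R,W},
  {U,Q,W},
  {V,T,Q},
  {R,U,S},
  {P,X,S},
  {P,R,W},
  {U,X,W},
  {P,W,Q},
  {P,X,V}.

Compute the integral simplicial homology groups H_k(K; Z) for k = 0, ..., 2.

Take the total order P < Q < R < S < T < U < V < W < X on the vertex set. Then K (dimension 2) consists of the simplices:

  0-simplices (9): P, Q, R, S, T, U, V, W, X
  1-simplices (27): PQ, PR, PS, PV, PW, PX, QS, QT, QU, QV, QW, RS, RT, RU, RV, RW, ST, SU, SX, TV, TW, TX, UV, UW, UX, VX, WX
  2-simplices (18): PQV, PQW, PRS, PRW, PSX, PVX, QST, QSU, QTV, QUW, RSU, RTV, RTW, RUV, STX, TWX, UVX, UWX

Hence C_0 ≅ Z^9, C_1 ≅ Z^27, C_2 ≅ Z^18.

Boundary ∂_1: C_1 → C_0 maps an edge to its endpoints' difference, ∂[p,q] = q − p. For instance
  ∂UV = V − U.
This gives a 9×27 integer matrix of rank 8; reducing to Smith normal form yields diagonal entries (1,1,1,1,1,1,1,1).

The boundary map ∂_2: C_2 → C_1 acts by ∂[p,q,r] = [q,r] − [p,r] + [p,q]. For instance
  ∂PSX = SX − PX + PS,
  ∂RSU = SU − RU + RS.
This gives a 27×18 integer matrix of rank 17; reducing to Smith normal form yields diagonal entries (1,1,1,1,1,1,1,1,1,1,1,1,1,1,1,1,1).

From H_k ≅ ker(∂_k) / im(∂_{k+1}) we obtain:

  H_0: rank C_0 − rank ∂_1 = 9 − 8 = 1, and the invariant factors of ∂_1 are all 1, so H_0 ≅ Z.
  H_1: rank ker ∂_1 − rank ∂_2 = (27 − 8) − 17 = 2, and the invariant factors of ∂_2 are all 1, so H_1 ≅ Z^2.
  H_2: rank ker ∂_2 − rank ∂_3 = (18 − 17) − 0 = 1, and there is no ∂_3, so H_2 ≅ Z.

As a check, the Euler characteristic is 9 − 27 + 18 = 0, which agrees with 1 − 2 + 1 = 0.
(K is a triangulation of the torus T^2.)

H_0 = Z,  H_1 = Z^2,  H_2 = Z.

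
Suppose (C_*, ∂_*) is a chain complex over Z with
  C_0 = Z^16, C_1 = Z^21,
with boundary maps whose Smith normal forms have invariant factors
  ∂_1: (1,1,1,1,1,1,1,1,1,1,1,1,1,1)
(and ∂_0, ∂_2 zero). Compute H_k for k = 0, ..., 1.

H_0: b_0 = 16 − 0 − 14 = 2; torsion from ∂_1 factors > 1: none. So H_0 = Z^2.
H_1: b_1 = 21 − 14 − 0 = 7; torsion from ∂_2 factors > 1: none. So H_1 = Z^7.

H_0 = Z^2,  H_1 = Z^7.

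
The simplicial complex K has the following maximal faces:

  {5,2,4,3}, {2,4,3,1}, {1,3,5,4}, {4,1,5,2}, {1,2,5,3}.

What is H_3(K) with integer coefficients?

H_3 = Z.

K has 5 vertices, 10 edges, 10 triangles, 5 3-simplices.
rank ∂_3 = 4, rank ∂_4 = 0 ⇒ b_3 = 5 − 4 − 0 = 1. So H_3 = Z.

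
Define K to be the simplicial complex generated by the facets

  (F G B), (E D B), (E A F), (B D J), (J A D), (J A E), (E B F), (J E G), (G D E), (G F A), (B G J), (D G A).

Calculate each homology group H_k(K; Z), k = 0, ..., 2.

Order the vertices as A < B < D < E < F < G < J. Listing each simplex with vertices in this order, K has dimension 2 with simplices:

  0-simplices (7): A, B, D, E, F, G, J
  1-simplices (18): AD, AE, AF, AG, AJ, BD, BE, BF, BG, BJ, DE, DG, DJ, EF, EG, EJ, FG, GJ
  2-simplices (12): ADG, ADJ, AEF, AEJ, AFG, BDE, BDJ, BEF, BFG, BGJ, DEG, EGJ

giving chain groups C_0 ≅ Z^7, C_1 ≅ Z^18, C_2 ≅ Z^12.

The boundary map ∂_1: C_1 → C_0 is given by ∂[p,q] = [q] − [p]. For instance
  ∂DJ = J − D.
The resulting 7×18 matrix has rank 6, and its Smith normal form has invariant factors (1,1,1,1,1,1).

Boundary ∂_2: C_2 → C_1 sends each 2-simplex [p,q,r] to [q,r] − [p,r] + [p,q]. For instance
  ∂AEF = EF − AF + AE,
  ∂AEJ = EJ − AJ + AE.
This gives a 18×12 integer matrix of rank 12; reducing to Smith normal form yields diagonal entries (1,1,1,1,1,1,1,1,1,1,1,2).

From H_k ≅ ker(∂_k) / im(∂_{k+1}) we obtain:

  H_0: rank C_0 − rank ∂_1 = 7 − 6 = 1, and the invariant factors of ∂_1 are all 1, so H_0 = Z.
  H_1: rank ker ∂_1 − rank ∂_2 = (18 − 6) − 12 = 0, and ∂_2 has invariant factor 2 > 1, so H_1 = Z/2.
  H_2: rank ker ∂_2 − rank ∂_3 = (12 − 12) − 0 = 0, and there is no ∂_3, so H_2 = 0.

(K is a triangulation of the real projective plane RP^2.)

H_0 ≅ Z,  H_1 ≅ Z/2,  H_2 = 0.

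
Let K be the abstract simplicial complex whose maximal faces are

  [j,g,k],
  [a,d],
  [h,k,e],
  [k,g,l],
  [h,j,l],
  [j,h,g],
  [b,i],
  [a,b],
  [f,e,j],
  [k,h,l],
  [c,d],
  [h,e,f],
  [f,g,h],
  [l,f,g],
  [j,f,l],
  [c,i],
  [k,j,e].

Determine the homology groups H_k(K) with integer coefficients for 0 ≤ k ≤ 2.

Take the total order a < b < c < d < e < f < g < h < i < j < k < l on the vertex set. Then K (dimension 2) consists of the simplices:

  0-simplices (12): a, b, c, d, e, f, g, h, i, j, k, l
  1-simplices (23): ab, ad, bi, cd, ci, ef, eh, ej, ek, fg, fh, fj, fl, gh, gj, gk, gl, hj, hk, hl, jk, jl, kl
  2-simplices (12): efh, efj, ehk, ejk, fgh, fgl, fjl, ghj, gjk, gkl, hjl, hkl

so the chain groups are C_0 ≅ Z^12, C_1 ≅ Z^23, C_2 ≅ Z^12.

The boundary map ∂_1: C_1 → C_0 sends each edge [p,q] (with p < q) to q − p.
The 12×23 boundary matrix has rank 10 and Smith normal form diag(1,1,1,1,1,1,1,1,1,1).

∂_2: C_2 → C_1 sends each 2-simplex [p,q,r] to [q,r] − [p,r] + [p,q]. For instance
  ∂fgh = gh − fh + fg,
  ∂hjl = jl − hl + hj.
The 23×12 boundary matrix has rank 12 and Smith normal form diag(1,1,1,1,1,1,1,1,1,1,1,2).

Now H_k = ker ∂_k / im ∂_{k+1}, so:

  H_0: rank C_0 − rank ∂_1 = 12 − 10 = 2, and the invariant factors of ∂_1 are all 1, so H_0 ≅ Z^2.
  H_1: rank ker ∂_1 − rank ∂_2 = (23 − 10) − 12 = 1, and ∂_2 has invariant factor 2 > 1, so H_1 ≅ Z ⊕ Z/2Z.
  H_2: rank ker ∂_2 − rank ∂_3 = (12 − 12) − 0 = 0, and there is no ∂_3, so H_2 ≅ 0.

As a check, the Euler characteristic is 12 − 23 + 12 = 1, which agrees with 2 − 1 + 0 = 1.

H_0 = Z^2,  H_1 = Z ⊕ Z/2Z,  H_2 = 0.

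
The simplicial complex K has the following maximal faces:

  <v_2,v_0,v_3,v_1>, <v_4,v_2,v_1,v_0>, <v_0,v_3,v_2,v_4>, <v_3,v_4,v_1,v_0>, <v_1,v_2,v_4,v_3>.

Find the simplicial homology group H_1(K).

H_1 ≅ 0.

Take the total order v_0 < v_1 < v_2 < v_3 < v_4 on the vertex set. Then K (dimension 3) consists of the simplices:

  0-simplices (5): [v_0], [v_1], [v_2], [v_3], [v_4]
  1-simplices (10): [v_0,v_1], [v_0,v_2], [v_0,v_3], [v_0,v_4], [v_1,v_2], [v_1,v_3], [v_1,v_4], [v_2,v_3], [v_2,v_4], [v_3,v_4]
  2-simplices (10): [v_0,v_1,v_2], [v_0,v_1,v_3], [v_0,v_1,v_4], [v_0,v_2,v_3], [v_0,v_2,v_4], [v_0,v_3,v_4], [v_1,v_2,v_3], [v_1,v_2,v_4], [v_1,v_3,v_4], [v_2,v_3,v_4]
  3-simplices (5): [v_0,v_1,v_2,v_3], [v_0,v_1,v_2,v_4], [v_0,v_1,v_3,v_4], [v_0,v_2,v_3,v_4], [v_1,v_2,v_3,v_4]

so the chain groups are C_0 ≅ Z^5, C_1 ≅ Z^10, C_2 ≅ Z^10, C_3 ≅ Z^5.

∂_1: C_1 → C_0 is given by ∂[p,q] = [q] − [p]. For instance
  ∂[v_0,v_1] = [v_1] − [v_0].
The resulting 5×10 matrix has rank 4, and its Smith normal form has invariant factors (1,1,1,1).

∂_2: C_2 → C_1 acts by ∂[p,q,r] = [q,r] − [p,r] + [p,q]. For instance
  ∂[v_0,v_2,v_3] = [v_2,v_3] − [v_0,v_3] + [v_0,v_2],
  ∂[v_1,v_2,v_4] = [v_2,v_4] − [v_1,v_4] + [v_1,v_2].
This gives a 10×10 integer matrix of rank 6; reducing to Smith normal form yields diagonal entries (1,1,1,1,1,1).

∂_3: C_3 → C_2 sends each 3-simplex σ to the alternating sum Σ_i (−1)^i (σ with its i-th vertex removed). For instance
  ∂[v_0,v_1,v_2,v_4] = [v_1,v_2,v_4] − [v_0,v_2,v_4] + [v_0,v_1,v_4] − [v_0,v_1,v_2],
  ∂[v_0,v_1,v_3,v_4] = [v_1,v_3,v_4] − [v_0,v_3,v_4] + [v_0,v_1,v_4] − [v_0,v_1,v_3].
The resulting 10×5 matrix has rank 4, and its Smith normal form has invariant factors (1,1,1,1).

Computing H_k = (kernel of ∂_k) / (image of ∂_{k+1}):

  H_1: rank ker ∂_1 − rank ∂_2 = (10 − 4) − 6 = 0, and the invariant factors of ∂_2 are all 1, so H_1 ≅ 0.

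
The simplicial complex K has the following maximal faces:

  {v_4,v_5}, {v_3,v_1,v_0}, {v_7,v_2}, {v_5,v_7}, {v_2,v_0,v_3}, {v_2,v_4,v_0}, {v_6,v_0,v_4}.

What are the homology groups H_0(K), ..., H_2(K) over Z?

Fix the vertex order v_0 < v_1 < v_2 < v_3 < v_4 < v_5 < v_6 < v_7 and write every simplex with vertices in increasing order. Then dim K = 2 and the simplices of K are:

  0-simplices (8): [v_0], [v_1], [v_2], [v_3], [v_4], [v_5], [v_6], [v_7]
  1-simplices (12): [v_0,v_1], [v_0,v_2], [v_0,v_3], [v_0,v_4], [v_0,v_6], [v_1,v_3], [v_2,v_3], [v_2,v_4], [v_2,v_7], [v_4,v_5], [v_4,v_6], [v_5,v_7]
  2-simplices (4): [v_0,v_1,v_3], [v_0,v_2,v_3], [v_0,v_2,v_4], [v_0,v_4,v_6]

giving chain groups C_0 ≅ Z^8, C_1 ≅ Z^12, C_2 ≅ Z^4.

The boundary map ∂_1: C_1 → C_0 maps an edge to its endpoints' difference, ∂[p,q] = q − p. For instance
  ∂[v_1,v_3] = [v_3] − [v_1].
The resulting 8×12 matrix has rank 7, and its Smith normal form has invariant factors (1,1,1,1,1,1,1).

Boundary ∂_2: C_2 → C_1 sends each 2-simplex [p,q,r] to [q,r] − [p,r] + [p,q]. For instance
  ∂[v_0,v_4,v_6] = [v_4,v_6] − [v_0,v_6] + [v_0,v_4],
  ∂[v_0,v_1,v_3] = [v_1,v_3] − [v_0,v_3] + [v_0,v_1].
The 12×4 boundary matrix has rank 4 and Smith normal form diag(1,1,1,1).

From H_k ≅ ker(∂_k) / im(∂_{k+1}) we obtain:

  H_0: rank C_0 − rank ∂_1 = 8 − 7 = 1, and the invariant factors of ∂_1 are all 1, so H_0 ≅ Z.
  H_1: rank ker ∂_1 − rank ∂_2 = (12 − 7) − 4 = 1, and the invariant factors of ∂_2 are all 1, so H_1 ≅ Z.
  H_2: rank ker ∂_2 − rank ∂_3 = (4 − 4) − 0 = 0, and there is no ∂_3, so H_2 ≅ 0.

As a check, the Euler characteristic is 8 − 12 + 4 = 0, which agrees with 1 − 1 + 0 = 0.

H_0 ≅ Z,  H_1 ≅ Z,  H_2 = 0.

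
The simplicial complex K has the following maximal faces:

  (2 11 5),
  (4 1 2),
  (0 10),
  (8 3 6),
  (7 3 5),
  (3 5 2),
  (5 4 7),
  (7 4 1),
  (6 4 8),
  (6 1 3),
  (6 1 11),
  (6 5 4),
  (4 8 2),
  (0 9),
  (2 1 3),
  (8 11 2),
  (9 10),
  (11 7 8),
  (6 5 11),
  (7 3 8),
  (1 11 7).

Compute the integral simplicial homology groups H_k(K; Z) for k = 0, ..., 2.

Fix the vertex order 0 < 1 < 2 < 3 < 4 < 5 < 6 < 7 < 8 < 9 < 10 < 11 and write every simplex with vertices in increasing order. Then dim K = 2 and the simplices of K are:

  0-simplices (12): [0], [1], [2], [3], [4], [5], [6], [7], [8], [9], [10], [11]
  1-simplices (30): (30 of them)
  2-simplices (18): (18 of them)

so the chain groups are C_0 ≅ Z^12, C_1 ≅ Z^30, C_2 ≅ Z^18.

The boundary map ∂_1: C_1 → C_0 maps an edge to its endpoints' difference, ∂[p,q] = q − p. For instance
  ∂[1,6] = [6] − [1].
The 12×30 boundary matrix has rank 10 and Smith normal form diag(1,1,1,1,1,1,1,1,1,1).

The boundary map ∂_2: C_2 → C_1 sends each 2-simplex [p,q,r] to [q,r] − [p,r] + [p,q]. For instance
  ∂[1,3,6] = [3,6] − [1,6] + [1,3],
  ∂[2,5,11] = [5,11] − [2,11] + [2,5].
As a 30×18 matrix over Z this has rank 17, with invariant factors (1,1,1,1,1,1,1,1,1,1,1,1,1,1,1,1,1).

Now H_k = ker ∂_k / im ∂_{k+1}, so:

  H_0: rank C_0 − rank ∂_1 = 12 − 10 = 2, and the invariant factors of ∂_1 are all 1, so H_0 ≅ Z^2.
  H_1: rank ker ∂_1 − rank ∂_2 = (30 − 10) − 17 = 3, and the invariant factors of ∂_2 are all 1, so H_1 ≅ Z^3.
  H_2: rank ker ∂_2 − rank ∂_3 = (18 − 17) − 0 = 1, and there is no ∂_3, so H_2 ≅ Z.

H_0 = Z^2,  H_1 = Z^3,  H_2 = Z.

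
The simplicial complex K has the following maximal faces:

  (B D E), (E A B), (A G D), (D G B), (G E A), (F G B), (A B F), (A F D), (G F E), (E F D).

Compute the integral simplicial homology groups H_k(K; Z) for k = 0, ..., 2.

Fix the vertex order A < B < D < E < F < G and write every simplex with vertices in increasing order. Then dim K = 2 and the simplices of K are:

  0-simplices (6): A, B, D, E, F, G
  1-simplices (15): AB, AD, AE, AF, AG, BD, BE, BF, BG, DE, DF, DG, EF, EG, FG
  2-simplices (10): ABE, ABF, ADF, ADG, AEG, BDE, BDG, BFG, DEF, EFG

giving chain groups C_0 ≅ Z^6, C_1 ≅ Z^15, C_2 ≅ Z^10.

The boundary map ∂_1: C_1 → C_0 is given by ∂[p,q] = [q] − [p]. For instance
  ∂BE = E − B.
The 6×15 boundary matrix has rank 5 and Smith normal form diag(1,1,1,1,1).

∂_2: C_2 → C_1 sends each 2-simplex [p,q,r] to [q,r] − [p,r] + [p,q]. For instance
  ∂ADG = DG − AG + AD,
  ∂ADF = DF − AF + AD.
The resulting 15×10 matrix has rank 10, and its Smith normal form has invariant factors (1,1,1,1,1,1,1,1,1,2).

Computing H_k = (kernel of ∂_k) / (image of ∂_{k+1}):

  H_0: rank C_0 − rank ∂_1 = 6 − 5 = 1, and the invariant factors of ∂_1 are all 1, so H_0 = Z.
  H_1: rank ker ∂_1 − rank ∂_2 = (15 − 5) − 10 = 0, and ∂_2 has invariant factor 2 > 1, so H_1 = Z_2.
  H_2: rank ker ∂_2 − rank ∂_3 = (10 − 10) − 0 = 0, and there is no ∂_3, so H_2 = 0.

H_0 ≅ Z,  H_1 ≅ Z_2,  H_2 = 0.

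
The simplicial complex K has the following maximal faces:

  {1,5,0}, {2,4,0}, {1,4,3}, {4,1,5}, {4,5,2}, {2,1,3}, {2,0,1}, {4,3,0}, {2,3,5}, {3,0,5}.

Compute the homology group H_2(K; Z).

H_2 = 0.

K has 6 vertices, 15 edges, 10 triangles.
rank ∂_2 = 10, rank ∂_3 = 0 ⇒ b_2 = 10 − 10 − 0 = 0. So H_2 = 0.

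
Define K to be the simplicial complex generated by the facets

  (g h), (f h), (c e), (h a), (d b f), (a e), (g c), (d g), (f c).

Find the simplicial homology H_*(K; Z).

H_0 ≅ Z,  H_1 ≅ Z^3,  H_2 = 0.

Order the vertices as a < b < c < d < e < f < g < h. Listing each simplex with vertices in this order, K has dimension 2 with simplices:

  0-simplices (8): a, b, c, d, e, f, g, h
  1-simplices (11): ae, ah, bd, bf, ce, cf, cg, df, dg, fh, gh
  2-simplices (1): bdf

Hence C_0 ≅ Z^8, C_1 ≅ Z^11, C_2 ≅ Z^1.

∂_1: C_1 → C_0 maps an edge to its endpoints' difference, ∂[p,q] = q − p. For instance
  ∂fh = h − f.
The 8×11 boundary matrix has rank 7 and Smith normal form diag(1,1,1,1,1,1,1).

The boundary map ∂_2: C_2 → C_1 sends each 2-simplex [p,q,r] to [q,r] − [p,r] + [p,q]. For instance
  ∂bdf = df − bf + bd.
The resulting 11×1 matrix has rank 1, and its Smith normal form has invariant factors (1).

From H_k ≅ ker(∂_k) / im(∂_{k+1}) we obtain:

  H_0: rank C_0 − rank ∂_1 = 8 − 7 = 1, and the invariant factors of ∂_1 are all 1, so H_0 ≅ Z.
  H_1: rank ker ∂_1 − rank ∂_2 = (11 − 7) − 1 = 3, and the invariant factors of ∂_2 are all 1, so H_1 ≅ Z^3.
  H_2: rank ker ∂_2 − rank ∂_3 = (1 − 1) − 0 = 0, and there is no ∂_3, so H_2 ≅ 0.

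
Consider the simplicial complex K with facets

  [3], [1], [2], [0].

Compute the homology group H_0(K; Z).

Take the total order 0 < 1 < 2 < 3 on the vertex set. Then K (dimension 0) consists of the simplices:

  0-simplices (4): [0], [1], [2], [3]

Hence C_0 ≅ Z^4.

Reading off H_k = ker ∂_k / im ∂_{k+1}:

  H_0: rank C_0 − rank ∂_1 = 4 − 0 = 4, and there is no ∂_1, so H_0 = Z^4.

(K is a triangulation of a set of 4 points.)

H_0 = Z^4.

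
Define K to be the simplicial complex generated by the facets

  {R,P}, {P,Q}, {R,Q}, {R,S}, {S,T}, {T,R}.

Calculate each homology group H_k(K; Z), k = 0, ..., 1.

K has 5 vertices, 6 edges.
rank ∂_0 = 0, rank ∂_1 = 4 ⇒ b_0 = 5 − 0 − 4 = 1; all invariant factors of ∂_1 are 1 so no torsion. So H_0 ≅ Z.
rank ∂_1 = 4, rank ∂_2 = 0 ⇒ b_1 = 6 − 4 − 0 = 2. So H_1 ≅ Z^2.

H_0 ≅ Z,  H_1 ≅ Z^2.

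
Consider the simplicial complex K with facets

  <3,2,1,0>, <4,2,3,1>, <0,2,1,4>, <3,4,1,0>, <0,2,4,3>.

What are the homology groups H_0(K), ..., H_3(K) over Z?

H_0 ≅ Z,  H_1 = 0,  H_2 = 0,  H_3 ≅ Z.

Take the total order 0 < 1 < 2 < 3 < 4 on the vertex set. Then K (dimension 3) consists of the simplices:

  0-simplices (5): [0], [1], [2], [3], [4]
  1-simplices (10): [0,1], [0,2], [0,3], [0,4], [1,2], [1,3], [1,4], [2,3], [2,4], [3,4]
  2-simplices (10): [0,1,2], [0,1,3], [0,1,4], [0,2,3], [0,2,4], [0,3,4], [1,2,3], [1,2,4], [1,3,4], [2,3,4]
  3-simplices (5): [0,1,2,3], [0,1,2,4], [0,1,3,4], [0,2,3,4], [1,2,3,4]

giving chain groups C_0 ≅ Z^5, C_1 ≅ Z^10, C_2 ≅ Z^10, C_3 ≅ Z^5.

Boundary ∂_1: C_1 → C_0 sends each edge [p,q] (with p < q) to q − p.
The resulting 5×10 matrix has rank 4, and its Smith normal form has invariant factors (1,1,1,1).

The boundary map ∂_2: C_2 → C_1 maps a triangle to the signed sum of its edges. For instance
  ∂[0,3,4] = [3,4] − [0,4] + [0,3],
  ∂[1,3,4] = [3,4] − [1,4] + [1,3].
The resulting 10×10 matrix has rank 6, and its Smith normal form has invariant factors (1,1,1,1,1,1).

∂_3: C_3 → C_2 sends each 3-simplex σ to the alternating sum Σ_i (−1)^i (σ with its i-th vertex removed). For instance
  ∂[1,2,3,4] = [2,3,4] − [1,3,4] + [1,2,4] − [1,2,3],
  ∂[0,1,2,3] = [1,2,3] − [0,2,3] + [0,1,3] − [0,1,2].
The 10×5 boundary matrix has rank 4 and Smith normal form diag(1,1,1,1).

Now H_k = ker ∂_k / im ∂_{k+1}, so:

  H_0: rank C_0 − rank ∂_1 = 5 − 4 = 1, and the invariant factors of ∂_1 are all 1, so H_0 = Z.
  H_1: rank ker ∂_1 − rank ∂_2 = (10 − 4) − 6 = 0, and the invariant factors of ∂_2 are all 1, so H_1 = 0.
  H_2: rank ker ∂_2 − rank ∂_3 = (10 − 6) − 4 = 0, and the invariant factors of ∂_3 are all 1, so H_2 = 0.
  H_3: rank ker ∂_3 − rank ∂_4 = (5 − 4) − 0 = 1, and there is no ∂_4, so H_3 = Z.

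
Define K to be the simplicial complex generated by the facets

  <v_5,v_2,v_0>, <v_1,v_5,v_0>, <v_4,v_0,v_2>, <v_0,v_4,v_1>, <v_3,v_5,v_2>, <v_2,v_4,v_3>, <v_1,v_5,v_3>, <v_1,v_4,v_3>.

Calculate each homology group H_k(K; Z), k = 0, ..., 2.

We work with the vertex ordering v_0 < v_1 < v_2 < v_3 < v_4 < v_5. The simplices of K, each written with vertices in increasing order, are:

  0-simplices (6): [v_0], [v_1], [v_2], [v_3], [v_4], [v_5]
  1-simplices (12): [v_0,v_1], [v_0,v_2], [v_0,v_4], [v_0,v_5], [v_1,v_3], [v_1,v_4], [v_1,v_5], [v_2,v_3], [v_2,v_4], [v_2,v_5], [v_3,v_4], [v_3,v_5]
  2-simplices (8): [v_0,v_1,v_4], [v_0,v_1,v_5], [v_0,v_2,v_4], [v_0,v_2,v_5], [v_1,v_3,v_4], [v_1,v_3,v_5], [v_2,v_3,v_4], [v_2,v_3,v_5]

so the chain groups are C_0 ≅ Z^6, C_1 ≅ Z^12, C_2 ≅ Z^8.

Boundary ∂_1: C_1 → C_0 sends each edge [p,q] (with p < q) to q − p.
The resulting 6×12 matrix has rank 5, and its Smith normal form has invariant factors (1,1,1,1,1).

∂_2: C_2 → C_1 maps a triangle to the signed sum of its edges. For instance
  ∂[v_0,v_2,v_4] = [v_2,v_4] − [v_0,v_4] + [v_0,v_2],
  ∂[v_0,v_1,v_4] = [v_1,v_4] − [v_0,v_4] + [v_0,v_1].
The resulting 12×8 matrix has rank 7, and its Smith normal form has invariant factors (1,1,1,1,1,1,1).

Computing H_k = (kernel of ∂_k) / (image of ∂_{k+1}):

  H_0: rank C_0 − rank ∂_1 = 6 − 5 = 1, and the invariant factors of ∂_1 are all 1, so H_0 = Z.
  H_1: rank ker ∂_1 − rank ∂_2 = (12 − 5) − 7 = 0, and the invariant factors of ∂_2 are all 1, so H_1 = 0.
  H_2: rank ker ∂_2 − rank ∂_3 = (8 − 7) − 0 = 1, and there is no ∂_3, so H_2 = Z.

(K is a triangulation of the 2-sphere S^2.)

H_0 = Z,  H_1 = 0,  H_2 = Z.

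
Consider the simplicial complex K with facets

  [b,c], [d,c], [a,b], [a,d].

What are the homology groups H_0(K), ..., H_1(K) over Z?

Fix the vertex order a < b < c < d and write every simplex with vertices in increasing order. Then dim K = 1 and the simplices of K are:

  0-simplices (4): a, b, c, d
  1-simplices (4): ab, ad, bc, cd

giving chain groups C_0 ≅ Z^4, C_1 ≅ Z^4.

The boundary map ∂_1: C_1 → C_0 is given by ∂[p,q] = [q] − [p]. For instance
  ∂bc = c − b.
The resulting 4×4 matrix has rank 3, and its Smith normal form has invariant factors (1,1,1).

Now H_k = ker ∂_k / im ∂_{k+1}, so:

  H_0: rank C_0 − rank ∂_1 = 4 − 3 = 1, and the invariant factors of ∂_1 are all 1, so H_0 = Z.
  H_1: rank ker ∂_1 − rank ∂_2 = (4 − 3) − 0 = 1, and there is no ∂_2, so H_1 = Z.

H_0 = Z,  H_1 = Z.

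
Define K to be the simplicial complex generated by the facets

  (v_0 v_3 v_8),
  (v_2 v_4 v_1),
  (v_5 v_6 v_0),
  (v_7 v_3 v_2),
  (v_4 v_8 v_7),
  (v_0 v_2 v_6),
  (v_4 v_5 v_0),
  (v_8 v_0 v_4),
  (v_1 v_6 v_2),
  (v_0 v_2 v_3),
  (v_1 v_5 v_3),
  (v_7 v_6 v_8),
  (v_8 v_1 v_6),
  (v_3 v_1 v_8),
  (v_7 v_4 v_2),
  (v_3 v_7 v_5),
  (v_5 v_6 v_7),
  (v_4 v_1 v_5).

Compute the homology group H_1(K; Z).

H_1 = Z^2.

Order the vertices as v_0 < v_1 < v_2 < v_3 < v_4 < v_5 < v_6 < v_7 < v_8. Listing each simplex with vertices in this order, K has dimension 2 with simplices:

  0-simplices (9): [v_0], [v_1], [v_2], [v_3], [v_4], [v_5], [v_6], [v_7], [v_8]
  1-simplices (27): (27 of them)
  2-simplices (18): (18 of them)

so the chain groups are C_0 ≅ Z^9, C_1 ≅ Z^27, C_2 ≅ Z^18.

Boundary ∂_1: C_1 → C_0 sends each edge [p,q] (with p < q) to q − p. For instance
  ∂[v_1,v_8] = [v_8] − [v_1].
The 9×27 boundary matrix has rank 8 and Smith normal form diag(1,1,1,1,1,1,1,1).

Boundary ∂_2: C_2 → C_1 sends each 2-simplex [p,q,r] to [q,r] − [p,r] + [p,q]. For instance
  ∂[v_1,v_3,v_5] = [v_3,v_5] − [v_1,v_5] + [v_1,v_3],
  ∂[v_0,v_4,v_5] = [v_4,v_5] − [v_0,v_5] + [v_0,v_4].
The resulting 27×18 matrix has rank 17, and its Smith normal form has invariant factors (1,1,1,1,1,1,1,1,1,1,1,1,1,1,1,1,1).

Reading off H_k = ker ∂_k / im ∂_{k+1}:

  H_1: rank ker ∂_1 − rank ∂_2 = (27 − 8) − 17 = 2, and the invariant factors of ∂_2 are all 1, so H_1 ≅ Z^2.

(K is a triangulation of the torus T^2.)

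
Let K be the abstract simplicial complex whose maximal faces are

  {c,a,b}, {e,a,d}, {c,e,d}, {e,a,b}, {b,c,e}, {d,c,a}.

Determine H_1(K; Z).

H_1 ≅ 0.

Take the total order a < b < c < d < e on the vertex set. Then K (dimension 2) consists of the simplices:

  0-simplices (5): a, b, c, d, e
  1-simplices (9): ab, ac, ad, ae, bc, be, cd, ce, de
  2-simplices (6): abc, abe, acd, ade, bce, cde

so the chain groups are C_0 ≅ Z^5, C_1 ≅ Z^9, C_2 ≅ Z^6.

Boundary ∂_1: C_1 → C_0 sends each edge [p,q] (with p < q) to q − p. For instance
  ∂bc = c − b.
This gives a 5×9 integer matrix of rank 4; reducing to Smith normal form yields diagonal entries (1,1,1,1).

∂_2: C_2 → C_1 acts by ∂[p,q,r] = [q,r] − [p,r] + [p,q]. For instance
  ∂cde = de − ce + cd,
  ∂acd = cd − ad + ac.
The 9×6 boundary matrix has rank 5 and Smith normal form diag(1,1,1,1,1).

Now H_k = ker ∂_k / im ∂_{k+1}, so:

  H_1: rank ker ∂_1 − rank ∂_2 = (9 − 4) − 5 = 0, and the invariant factors of ∂_2 are all 1, so H_1 ≅ 0.

(K is a triangulation of the 2-sphere S^2.)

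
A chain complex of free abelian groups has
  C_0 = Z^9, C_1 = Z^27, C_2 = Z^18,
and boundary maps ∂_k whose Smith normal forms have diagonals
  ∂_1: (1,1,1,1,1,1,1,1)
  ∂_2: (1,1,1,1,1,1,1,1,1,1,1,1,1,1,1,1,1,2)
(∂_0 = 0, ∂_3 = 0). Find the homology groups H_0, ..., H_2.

H_0: b_0 = 9 − 0 − 8 = 1; torsion from ∂_1 factors > 1: none. So H_0 ≅ Z.
H_1: b_1 = 27 − 8 − 18 = 1; torsion from ∂_2 factors > 1: [2]. So H_1 ≅ Z ⊕ Z_2.
H_2: b_2 = 18 − 18 − 0 = 0; torsion from ∂_3 factors > 1: none. So H_2 ≅ 0.

H_0 ≅ Z,  H_1 ≅ Z ⊕ Z_2,  H_2 = 0.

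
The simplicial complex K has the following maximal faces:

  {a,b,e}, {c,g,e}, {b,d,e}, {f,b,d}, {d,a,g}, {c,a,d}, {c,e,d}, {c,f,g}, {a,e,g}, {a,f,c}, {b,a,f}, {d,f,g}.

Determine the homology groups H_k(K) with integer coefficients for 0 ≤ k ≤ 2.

H_0 = Z,  H_1 = Z/2,  H_2 = 0.

We work with the vertex ordering a < b < c < d < e < f < g. The simplices of K, each written with vertices in increasing order, are:

  0-simplices (7): a, b, c, d, e, f, g
  1-simplices (18): ab, ac, ad, ae, af, ag, bd, be, bf, cd, ce, cf, cg, de, df, dg, eg, fg
  2-simplices (12): abe, abf, acd, acf, adg, aeg, bde, bdf, cde, ceg, cfg, dfg

Hence C_0 ≅ Z^7, C_1 ≅ Z^18, C_2 ≅ Z^12.

∂_1: C_1 → C_0 maps an edge to its endpoints' difference, ∂[p,q] = q − p.
This gives a 7×18 integer matrix of rank 6; reducing to Smith normal form yields diagonal entries (1,1,1,1,1,1).

∂_2: C_2 → C_1 sends each 2-simplex [p,q,r] to [q,r] − [p,r] + [p,q]. For instance
  ∂bde = de − be + bd,
  ∂abf = bf − af + ab.
As a 18×12 matrix over Z this has rank 12, with invariant factors (1,1,1,1,1,1,1,1,1,1,1,2).

Computing H_k = (kernel of ∂_k) / (image of ∂_{k+1}):

  H_0: rank C_0 − rank ∂_1 = 7 − 6 = 1, and the invariant factors of ∂_1 are all 1, so H_0 = Z.
  H_1: rank ker ∂_1 − rank ∂_2 = (18 − 6) − 12 = 0, and ∂_2 has invariant factor 2 > 1, so H_1 = Z/2.
  H_2: rank ker ∂_2 − rank ∂_3 = (12 − 12) − 0 = 0, and there is no ∂_3, so H_2 = 0.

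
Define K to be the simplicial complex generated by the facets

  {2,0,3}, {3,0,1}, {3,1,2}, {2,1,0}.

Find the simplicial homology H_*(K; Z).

K has 4 vertices, 6 edges, 4 triangles.
rank ∂_0 = 0, rank ∂_1 = 3 ⇒ b_0 = 4 − 0 − 3 = 1; all invariant factors of ∂_1 are 1 so no torsion. So H_0 = Z.
rank ∂_1 = 3, rank ∂_2 = 3 ⇒ b_1 = 6 − 3 − 3 = 0; all invariant factors of ∂_2 are 1 so no torsion. So H_1 = 0.
rank ∂_2 = 3, rank ∂_3 = 0 ⇒ b_2 = 4 − 3 − 0 = 1. So H_2 = Z.

H_0 ≅ Z,  H_1 = 0,  H_2 ≅ Z.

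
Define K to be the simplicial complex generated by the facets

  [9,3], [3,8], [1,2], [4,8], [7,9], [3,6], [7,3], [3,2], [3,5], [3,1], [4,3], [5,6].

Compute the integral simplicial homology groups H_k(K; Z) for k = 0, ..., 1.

H_0 = Z,  H_1 = Z^4.

Fix the vertex order 1 < 2 < 3 < 4 < 5 < 6 < 7 < 8 < 9 and write every simplex with vertices in increasing order. Then dim K = 1 and the simplices of K are:

  0-simplices (9): [1], [2], [3], [4], [5], [6], [7], [8], [9]
  1-simplices (12): [1,2], [1,3], [2,3], [3,4], [3,5], [3,6], [3,7], [3,8], [3,9], [4,8], [5,6], [7,9]

Hence C_0 ≅ Z^9, C_1 ≅ Z^12.

∂_1: C_1 → C_0 maps an edge to its endpoints' difference, ∂[p,q] = q − p. For instance
  ∂[4,8] = [8] − [4].
The resulting 9×12 matrix has rank 8, and its Smith normal form has invariant factors (1,1,1,1,1,1,1,1).

Now H_k = ker ∂_k / im ∂_{k+1}, so:

  H_0: rank C_0 − rank ∂_1 = 9 − 8 = 1, and the invariant factors of ∂_1 are all 1, so H_0 ≅ Z.
  H_1: rank ker ∂_1 − rank ∂_2 = (12 − 8) − 0 = 4, and there is no ∂_2, so H_1 ≅ Z^4.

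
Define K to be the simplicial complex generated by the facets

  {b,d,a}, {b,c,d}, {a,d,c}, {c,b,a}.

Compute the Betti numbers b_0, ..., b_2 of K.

Fix the vertex order a < b < c < d and write every simplex with vertices in increasing order. Then dim K = 2 and the simplices of K are:

  0-simplices (4): a, b, c, d
  1-simplices (6): ab, ac, ad, bc, bd, cd
  2-simplices (4): abc, abd, acd, bcd

giving chain groups C_0 ≅ Z^4, C_1 ≅ Z^6, C_2 ≅ Z^4.

The boundary map ∂_1: C_1 → C_0 maps an edge to its endpoints' difference, ∂[p,q] = q − p.
The 4×6 boundary matrix has rank 3 and Smith normal form diag(1,1,1).

Boundary ∂_2: C_2 → C_1 acts by ∂[p,q,r] = [q,r] − [p,r] + [p,q]. For instance
  ∂acd = cd − ad + ac,
  ∂abd = bd − ad + ab.
The resulting 6×4 matrix has rank 3, and its Smith normal form has invariant factors (1,1,1).

Computing H_k = (kernel of ∂_k) / (image of ∂_{k+1}):

  H_0: rank C_0 − rank ∂_1 = 4 − 3 = 1, and the invariant factors of ∂_1 are all 1, so H_0 ≅ Z.
  H_1: rank ker ∂_1 − rank ∂_2 = (6 − 3) − 3 = 0, and the invariant factors of ∂_2 are all 1, so H_1 ≅ 0.
  H_2: rank ker ∂_2 − rank ∂_3 = (4 − 3) − 0 = 1, and there is no ∂_3, so H_2 ≅ Z.

(K is a triangulation of the 2-sphere S^2.)

Hence the Betti numbers are b_0 = 1, b_1 = 0, b_2 = 1.

b_0 = 1, b_1 = 0, b_2 = 1.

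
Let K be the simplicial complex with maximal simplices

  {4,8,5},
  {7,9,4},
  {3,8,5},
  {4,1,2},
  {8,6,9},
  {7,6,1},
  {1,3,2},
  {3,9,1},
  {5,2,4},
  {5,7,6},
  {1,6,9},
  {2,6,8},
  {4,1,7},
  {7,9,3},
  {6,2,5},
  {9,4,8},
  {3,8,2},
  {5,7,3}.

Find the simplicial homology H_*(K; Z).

H_0 = Z,  H_1 = Z ⊕ Z/2,  H_2 = 0.

We work with the vertex ordering 1 < 2 < 3 < 4 < 5 < 6 < 7 < 8 < 9. The simplices of K, each written with vertices in increasing order, are:

  0-simplices (9): [1], [2], [3], [4], [5], [6], [7], [8], [9]
  1-simplices (27): (27 of them)
  2-simplices (18): [1,2,3], [1,2,4], [1,3,9], [1,4,7], [1,6,7], [1,6,9], [2,3,8], [2,4,5], [2,5,6], [2,6,8], [3,5,7], [3,5,8], [3,7,9], [4,5,8], [4,7,9], [4,8,9], [5,6,7], [6,8,9]

so the chain groups are C_0 ≅ Z^9, C_1 ≅ Z^27, C_2 ≅ Z^18.

The boundary map ∂_1: C_1 → C_0 is given by ∂[p,q] = [q] − [p].
As a 9×27 matrix over Z this has rank 8, with invariant factors (1,1,1,1,1,1,1,1).

The boundary map ∂_2: C_2 → C_1 acts by ∂[p,q,r] = [q,r] − [p,r] + [p,q]. For instance
  ∂[2,3,8] = [3,8] − [2,8] + [2,3],
  ∂[1,3,9] = [3,9] − [1,9] + [1,3].
As a 27×18 matrix over Z this has rank 18, with invariant factors (1,1,1,1,1,1,1,1,1,1,1,1,1,1,1,1,1,2).

From H_k ≅ ker(∂_k) / im(∂_{k+1}) we obtain:

  H_0: rank C_0 − rank ∂_1 = 9 − 8 = 1, and the invariant factors of ∂_1 are all 1, so H_0 = Z.
  H_1: rank ker ∂_1 − rank ∂_2 = (27 − 8) − 18 = 1, and ∂_2 has invariant factor 2 > 1, so H_1 = Z ⊕ Z/2.
  H_2: rank ker ∂_2 − rank ∂_3 = (18 − 18) − 0 = 0, and there is no ∂_3, so H_2 = 0.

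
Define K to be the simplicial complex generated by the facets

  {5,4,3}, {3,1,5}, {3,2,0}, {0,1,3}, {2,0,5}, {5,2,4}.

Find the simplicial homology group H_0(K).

Take the total order 0 < 1 < 2 < 3 < 4 < 5 on the vertex set. Then K (dimension 2) consists of the simplices:

  0-simplices (6): [0], [1], [2], [3], [4], [5]
  1-simplices (12): [0,1], [0,2], [0,3], [0,5], [1,3], [1,5], [2,3], [2,4], [2,5], [3,4], [3,5], [4,5]
  2-simplices (6): [0,1,3], [0,2,3], [0,2,5], [1,3,5], [2,4,5], [3,4,5]

Hence C_0 ≅ Z^6, C_1 ≅ Z^12, C_2 ≅ Z^6.

Boundary ∂_1: C_1 → C_0 maps an edge to its endpoints' difference, ∂[p,q] = q − p.
The 6×12 boundary matrix has rank 5 and Smith normal form diag(1,1,1,1,1).

Boundary ∂_2: C_2 → C_1 acts by ∂[p,q,r] = [q,r] − [p,r] + [p,q]. For instance
  ∂[0,2,3] = [2,3] − [0,3] + [0,2],
  ∂[0,1,3] = [1,3] − [0,3] + [0,1].
This gives a 12×6 integer matrix of rank 6; reducing to Smith normal form yields diagonal entries (1,1,1,1,1,1).

From H_k ≅ ker(∂_k) / im(∂_{k+1}) we obtain:

  H_0: rank C_0 − rank ∂_1 = 6 − 5 = 1, and the invariant factors of ∂_1 are all 1, so H_0 ≅ Z.

H_0 = Z.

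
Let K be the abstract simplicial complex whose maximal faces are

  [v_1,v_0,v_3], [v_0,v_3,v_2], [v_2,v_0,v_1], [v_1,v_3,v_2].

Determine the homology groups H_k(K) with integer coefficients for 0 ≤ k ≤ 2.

Order the vertices as v_0 < v_1 < v_2 < v_3. Listing each simplex with vertices in this order, K has dimension 2 with simplices:

  0-simplices (4): [v_0], [v_1], [v_2], [v_3]
  1-simplices (6): [v_0,v_1], [v_0,v_2], [v_0,v_3], [v_1,v_2], [v_1,v_3], [v_2,v_3]
  2-simplices (4): [v_0,v_1,v_2], [v_0,v_1,v_3], [v_0,v_2,v_3], [v_1,v_2,v_3]

Hence C_0 ≅ Z^4, C_1 ≅ Z^6, C_2 ≅ Z^4.

The boundary map ∂_1: C_1 → C_0 maps an edge to its endpoints' difference, ∂[p,q] = q − p.
This gives a 4×6 integer matrix of rank 3; reducing to Smith normal form yields diagonal entries (1,1,1).

The boundary map ∂_2: C_2 → C_1 sends each 2-simplex [p,q,r] to [q,r] − [p,r] + [p,q]. For instance
  ∂[v_0,v_2,v_3] = [v_2,v_3] − [v_0,v_3] + [v_0,v_2],
  ∂[v_0,v_1,v_3] = [v_1,v_3] − [v_0,v_3] + [v_0,v_1].
The resulting 6×4 matrix has rank 3, and its Smith normal form has invariant factors (1,1,1).

Computing H_k = (kernel of ∂_k) / (image of ∂_{k+1}):

  H_0: rank C_0 − rank ∂_1 = 4 − 3 = 1, and the invariant factors of ∂_1 are all 1, so H_0 ≅ Z.
  H_1: rank ker ∂_1 − rank ∂_2 = (6 − 3) − 3 = 0, and the invariant factors of ∂_2 are all 1, so H_1 ≅ 0.
  H_2: rank ker ∂_2 − rank ∂_3 = (4 − 3) − 0 = 1, and there is no ∂_3, so H_2 ≅ Z.

H_0 ≅ Z,  H_1 = 0,  H_2 ≅ Z.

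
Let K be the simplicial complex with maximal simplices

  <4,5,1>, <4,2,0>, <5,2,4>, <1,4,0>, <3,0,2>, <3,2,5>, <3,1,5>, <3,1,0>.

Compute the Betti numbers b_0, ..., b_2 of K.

Order the vertices as 0 < 1 < 2 < 3 < 4 < 5. Listing each simplex with vertices in this order, K has dimension 2 with simplices:

  0-simplices (6): [0], [1], [2], [3], [4], [5]
  1-simplices (12): [0,1], [0,2], [0,3], [0,4], [1,3], [1,4], [1,5], [2,3], [2,4], [2,5], [3,5], [4,5]
  2-simplices (8): [0,1,3], [0,1,4], [0,2,3], [0,2,4], [1,3,5], [1,4,5], [2,3,5], [2,4,5]

so the chain groups are C_0 ≅ Z^6, C_1 ≅ Z^12, C_2 ≅ Z^8.

The boundary map ∂_1: C_1 → C_0 sends each edge [p,q] (with p < q) to q − p. For instance
  ∂[1,4] = [4] − [1].
This gives a 6×12 integer matrix of rank 5; reducing to Smith normal form yields diagonal entries (1,1,1,1,1).

Boundary ∂_2: C_2 → C_1 acts by ∂[p,q,r] = [q,r] − [p,r] + [p,q]. For instance
  ∂[2,3,5] = [3,5] − [2,5] + [2,3],
  ∂[0,1,4] = [1,4] − [0,4] + [0,1].
This gives a 12×8 integer matrix of rank 7; reducing to Smith normal form yields diagonal entries (1,1,1,1,1,1,1).

Computing H_k = (kernel of ∂_k) / (image of ∂_{k+1}):

  H_0: rank C_0 − rank ∂_1 = 6 − 5 = 1, and the invariant factors of ∂_1 are all 1, so H_0 = Z.
  H_1: rank ker ∂_1 − rank ∂_2 = (12 − 5) − 7 = 0, and the invariant factors of ∂_2 are all 1, so H_1 = 0.
  H_2: rank ker ∂_2 − rank ∂_3 = (8 − 7) − 0 = 1, and there is no ∂_3, so H_2 = Z.

As a check, the Euler characteristic is 6 − 12 + 8 = 2, which agrees with 1 − 0 + 1 = 2.

Hence the Betti numbers are b_0 = 1, b_1 = 0, b_2 = 1.

b_0 = 1, b_1 = 0, b_2 = 1.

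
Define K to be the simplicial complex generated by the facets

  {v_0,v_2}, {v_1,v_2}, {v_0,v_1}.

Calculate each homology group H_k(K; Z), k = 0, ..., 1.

Fix the vertex order v_0 < v_1 < v_2 and write every simplex with vertices in increasing order. Then dim K = 1 and the simplices of K are:

  0-simplices (3): [v_0], [v_1], [v_2]
  1-simplices (3): [v_0,v_1], [v_0,v_2], [v_1,v_2]

giving chain groups C_0 ≅ Z^3, C_1 ≅ Z^3.

The boundary map ∂_1: C_1 → C_0 is given by ∂[p,q] = [q] − [p]. For instance
  ∂[v_1,v_2] = [v_2] − [v_1].
This gives a 3×3 integer matrix of rank 2; reducing to Smith normal form yields diagonal entries (1,1).

Now H_k = ker ∂_k / im ∂_{k+1}, so:

  H_0: rank C_0 − rank ∂_1 = 3 − 2 = 1, and the invariant factors of ∂_1 are all 1, so H_0 ≅ Z.
  H_1: rank ker ∂_1 − rank ∂_2 = (3 − 2) − 0 = 1, and there is no ∂_2, so H_1 ≅ Z.

As a check, the Euler characteristic is 3 − 3 = 0, which agrees with 1 − 1 = 0.
(K is a triangulation of the circle S^1.)

H_0 = Z,  H_1 = Z.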